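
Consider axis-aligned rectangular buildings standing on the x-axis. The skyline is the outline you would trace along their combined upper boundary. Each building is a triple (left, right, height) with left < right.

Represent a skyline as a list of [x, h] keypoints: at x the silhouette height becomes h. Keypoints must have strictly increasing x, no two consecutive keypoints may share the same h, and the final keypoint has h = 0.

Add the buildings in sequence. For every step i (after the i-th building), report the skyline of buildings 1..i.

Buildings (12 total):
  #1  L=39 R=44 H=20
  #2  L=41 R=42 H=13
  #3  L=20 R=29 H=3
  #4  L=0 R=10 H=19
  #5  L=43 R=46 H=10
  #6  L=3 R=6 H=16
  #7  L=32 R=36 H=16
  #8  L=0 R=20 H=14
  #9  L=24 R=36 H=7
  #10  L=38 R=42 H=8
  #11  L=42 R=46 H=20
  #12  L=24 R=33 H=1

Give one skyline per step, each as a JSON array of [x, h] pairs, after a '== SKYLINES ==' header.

== SKYLINES ==
[[39,20],[44,0]]
[[39,20],[44,0]]
[[20,3],[29,0],[39,20],[44,0]]
[[0,19],[10,0],[20,3],[29,0],[39,20],[44,0]]
[[0,19],[10,0],[20,3],[29,0],[39,20],[44,10],[46,0]]
[[0,19],[10,0],[20,3],[29,0],[39,20],[44,10],[46,0]]
[[0,19],[10,0],[20,3],[29,0],[32,16],[36,0],[39,20],[44,10],[46,0]]
[[0,19],[10,14],[20,3],[29,0],[32,16],[36,0],[39,20],[44,10],[46,0]]
[[0,19],[10,14],[20,3],[24,7],[32,16],[36,0],[39,20],[44,10],[46,0]]
[[0,19],[10,14],[20,3],[24,7],[32,16],[36,0],[38,8],[39,20],[44,10],[46,0]]
[[0,19],[10,14],[20,3],[24,7],[32,16],[36,0],[38,8],[39,20],[46,0]]
[[0,19],[10,14],[20,3],[24,7],[32,16],[36,0],[38,8],[39,20],[46,0]]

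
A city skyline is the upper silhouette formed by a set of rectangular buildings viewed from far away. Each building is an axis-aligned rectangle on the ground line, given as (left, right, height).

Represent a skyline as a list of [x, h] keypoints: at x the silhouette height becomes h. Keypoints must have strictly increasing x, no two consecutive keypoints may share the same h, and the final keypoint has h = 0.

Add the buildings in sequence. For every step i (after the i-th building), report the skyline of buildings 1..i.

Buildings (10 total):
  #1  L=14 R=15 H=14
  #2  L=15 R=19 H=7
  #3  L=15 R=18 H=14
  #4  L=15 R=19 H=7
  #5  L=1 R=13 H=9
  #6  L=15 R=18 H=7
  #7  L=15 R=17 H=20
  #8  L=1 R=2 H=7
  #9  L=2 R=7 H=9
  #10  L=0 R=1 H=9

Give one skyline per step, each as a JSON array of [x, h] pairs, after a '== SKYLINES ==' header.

== SKYLINES ==
[[14,14],[15,0]]
[[14,14],[15,7],[19,0]]
[[14,14],[18,7],[19,0]]
[[14,14],[18,7],[19,0]]
[[1,9],[13,0],[14,14],[18,7],[19,0]]
[[1,9],[13,0],[14,14],[18,7],[19,0]]
[[1,9],[13,0],[14,14],[15,20],[17,14],[18,7],[19,0]]
[[1,9],[13,0],[14,14],[15,20],[17,14],[18,7],[19,0]]
[[1,9],[13,0],[14,14],[15,20],[17,14],[18,7],[19,0]]
[[0,9],[13,0],[14,14],[15,20],[17,14],[18,7],[19,0]]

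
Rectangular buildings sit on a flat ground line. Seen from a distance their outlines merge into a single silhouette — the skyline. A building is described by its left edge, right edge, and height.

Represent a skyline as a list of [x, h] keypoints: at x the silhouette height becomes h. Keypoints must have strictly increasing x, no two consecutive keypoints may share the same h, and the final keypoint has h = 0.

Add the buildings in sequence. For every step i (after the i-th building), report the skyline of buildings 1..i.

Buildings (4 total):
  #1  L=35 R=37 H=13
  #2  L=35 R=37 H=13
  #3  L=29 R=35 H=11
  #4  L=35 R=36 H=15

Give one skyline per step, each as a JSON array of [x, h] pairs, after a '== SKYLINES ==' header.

== SKYLINES ==
[[35,13],[37,0]]
[[35,13],[37,0]]
[[29,11],[35,13],[37,0]]
[[29,11],[35,15],[36,13],[37,0]]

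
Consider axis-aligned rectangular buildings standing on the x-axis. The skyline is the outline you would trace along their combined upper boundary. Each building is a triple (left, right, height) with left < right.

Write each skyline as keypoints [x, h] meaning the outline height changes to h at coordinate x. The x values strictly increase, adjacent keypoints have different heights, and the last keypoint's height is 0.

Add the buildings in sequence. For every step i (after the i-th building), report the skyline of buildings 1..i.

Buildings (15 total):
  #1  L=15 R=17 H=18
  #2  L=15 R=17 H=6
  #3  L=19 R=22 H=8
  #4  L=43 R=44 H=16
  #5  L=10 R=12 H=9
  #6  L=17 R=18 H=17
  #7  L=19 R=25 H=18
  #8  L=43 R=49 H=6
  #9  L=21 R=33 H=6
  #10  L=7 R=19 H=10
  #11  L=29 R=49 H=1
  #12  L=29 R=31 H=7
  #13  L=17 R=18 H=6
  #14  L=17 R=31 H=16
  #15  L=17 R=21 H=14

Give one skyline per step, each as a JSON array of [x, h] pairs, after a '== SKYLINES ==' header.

== SKYLINES ==
[[15,18],[17,0]]
[[15,18],[17,0]]
[[15,18],[17,0],[19,8],[22,0]]
[[15,18],[17,0],[19,8],[22,0],[43,16],[44,0]]
[[10,9],[12,0],[15,18],[17,0],[19,8],[22,0],[43,16],[44,0]]
[[10,9],[12,0],[15,18],[17,17],[18,0],[19,8],[22,0],[43,16],[44,0]]
[[10,9],[12,0],[15,18],[17,17],[18,0],[19,18],[25,0],[43,16],[44,0]]
[[10,9],[12,0],[15,18],[17,17],[18,0],[19,18],[25,0],[43,16],[44,6],[49,0]]
[[10,9],[12,0],[15,18],[17,17],[18,0],[19,18],[25,6],[33,0],[43,16],[44,6],[49,0]]
[[7,10],[15,18],[17,17],[18,10],[19,18],[25,6],[33,0],[43,16],[44,6],[49,0]]
[[7,10],[15,18],[17,17],[18,10],[19,18],[25,6],[33,1],[43,16],[44,6],[49,0]]
[[7,10],[15,18],[17,17],[18,10],[19,18],[25,6],[29,7],[31,6],[33,1],[43,16],[44,6],[49,0]]
[[7,10],[15,18],[17,17],[18,10],[19,18],[25,6],[29,7],[31,6],[33,1],[43,16],[44,6],[49,0]]
[[7,10],[15,18],[17,17],[18,16],[19,18],[25,16],[31,6],[33,1],[43,16],[44,6],[49,0]]
[[7,10],[15,18],[17,17],[18,16],[19,18],[25,16],[31,6],[33,1],[43,16],[44,6],[49,0]]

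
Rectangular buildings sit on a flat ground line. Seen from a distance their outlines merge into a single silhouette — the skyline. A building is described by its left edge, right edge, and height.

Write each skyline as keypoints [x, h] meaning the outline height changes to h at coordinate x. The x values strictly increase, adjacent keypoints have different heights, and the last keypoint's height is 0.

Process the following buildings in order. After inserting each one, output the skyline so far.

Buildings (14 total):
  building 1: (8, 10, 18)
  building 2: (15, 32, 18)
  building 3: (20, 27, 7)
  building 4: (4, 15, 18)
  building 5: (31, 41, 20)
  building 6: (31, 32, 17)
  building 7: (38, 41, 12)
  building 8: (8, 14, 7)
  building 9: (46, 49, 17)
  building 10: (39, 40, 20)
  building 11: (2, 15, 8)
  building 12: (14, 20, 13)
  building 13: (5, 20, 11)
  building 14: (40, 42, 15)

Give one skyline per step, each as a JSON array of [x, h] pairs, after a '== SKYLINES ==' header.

== SKYLINES ==
[[8,18],[10,0]]
[[8,18],[10,0],[15,18],[32,0]]
[[8,18],[10,0],[15,18],[32,0]]
[[4,18],[32,0]]
[[4,18],[31,20],[41,0]]
[[4,18],[31,20],[41,0]]
[[4,18],[31,20],[41,0]]
[[4,18],[31,20],[41,0]]
[[4,18],[31,20],[41,0],[46,17],[49,0]]
[[4,18],[31,20],[41,0],[46,17],[49,0]]
[[2,8],[4,18],[31,20],[41,0],[46,17],[49,0]]
[[2,8],[4,18],[31,20],[41,0],[46,17],[49,0]]
[[2,8],[4,18],[31,20],[41,0],[46,17],[49,0]]
[[2,8],[4,18],[31,20],[41,15],[42,0],[46,17],[49,0]]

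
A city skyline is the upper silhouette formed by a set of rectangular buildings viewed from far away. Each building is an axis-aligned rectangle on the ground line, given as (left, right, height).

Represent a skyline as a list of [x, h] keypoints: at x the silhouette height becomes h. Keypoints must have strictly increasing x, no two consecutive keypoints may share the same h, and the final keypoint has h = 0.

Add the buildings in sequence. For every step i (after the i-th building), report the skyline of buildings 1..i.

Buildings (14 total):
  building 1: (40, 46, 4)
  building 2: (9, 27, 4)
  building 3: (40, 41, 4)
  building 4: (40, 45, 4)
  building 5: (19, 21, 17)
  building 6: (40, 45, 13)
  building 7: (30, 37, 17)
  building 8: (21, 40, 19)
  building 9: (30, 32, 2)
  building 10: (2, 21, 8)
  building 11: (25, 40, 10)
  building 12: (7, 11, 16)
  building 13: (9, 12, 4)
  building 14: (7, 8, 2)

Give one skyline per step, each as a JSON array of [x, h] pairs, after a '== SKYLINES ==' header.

== SKYLINES ==
[[40,4],[46,0]]
[[9,4],[27,0],[40,4],[46,0]]
[[9,4],[27,0],[40,4],[46,0]]
[[9,4],[27,0],[40,4],[46,0]]
[[9,4],[19,17],[21,4],[27,0],[40,4],[46,0]]
[[9,4],[19,17],[21,4],[27,0],[40,13],[45,4],[46,0]]
[[9,4],[19,17],[21,4],[27,0],[30,17],[37,0],[40,13],[45,4],[46,0]]
[[9,4],[19,17],[21,19],[40,13],[45,4],[46,0]]
[[9,4],[19,17],[21,19],[40,13],[45,4],[46,0]]
[[2,8],[19,17],[21,19],[40,13],[45,4],[46,0]]
[[2,8],[19,17],[21,19],[40,13],[45,4],[46,0]]
[[2,8],[7,16],[11,8],[19,17],[21,19],[40,13],[45,4],[46,0]]
[[2,8],[7,16],[11,8],[19,17],[21,19],[40,13],[45,4],[46,0]]
[[2,8],[7,16],[11,8],[19,17],[21,19],[40,13],[45,4],[46,0]]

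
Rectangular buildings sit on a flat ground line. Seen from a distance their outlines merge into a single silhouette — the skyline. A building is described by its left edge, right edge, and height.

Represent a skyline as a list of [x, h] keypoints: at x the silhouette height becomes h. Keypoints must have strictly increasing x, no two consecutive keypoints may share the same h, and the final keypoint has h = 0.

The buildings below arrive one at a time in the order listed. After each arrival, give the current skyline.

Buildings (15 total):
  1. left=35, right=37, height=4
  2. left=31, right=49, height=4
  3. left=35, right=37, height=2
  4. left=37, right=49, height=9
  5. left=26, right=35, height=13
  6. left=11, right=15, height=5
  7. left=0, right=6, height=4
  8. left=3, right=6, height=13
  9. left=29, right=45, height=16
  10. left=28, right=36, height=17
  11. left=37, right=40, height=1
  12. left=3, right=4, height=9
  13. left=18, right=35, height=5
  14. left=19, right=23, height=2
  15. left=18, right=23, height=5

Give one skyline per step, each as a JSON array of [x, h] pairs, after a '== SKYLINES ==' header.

== SKYLINES ==
[[35,4],[37,0]]
[[31,4],[49,0]]
[[31,4],[49,0]]
[[31,4],[37,9],[49,0]]
[[26,13],[35,4],[37,9],[49,0]]
[[11,5],[15,0],[26,13],[35,4],[37,9],[49,0]]
[[0,4],[6,0],[11,5],[15,0],[26,13],[35,4],[37,9],[49,0]]
[[0,4],[3,13],[6,0],[11,5],[15,0],[26,13],[35,4],[37,9],[49,0]]
[[0,4],[3,13],[6,0],[11,5],[15,0],[26,13],[29,16],[45,9],[49,0]]
[[0,4],[3,13],[6,0],[11,5],[15,0],[26,13],[28,17],[36,16],[45,9],[49,0]]
[[0,4],[3,13],[6,0],[11,5],[15,0],[26,13],[28,17],[36,16],[45,9],[49,0]]
[[0,4],[3,13],[6,0],[11,5],[15,0],[26,13],[28,17],[36,16],[45,9],[49,0]]
[[0,4],[3,13],[6,0],[11,5],[15,0],[18,5],[26,13],[28,17],[36,16],[45,9],[49,0]]
[[0,4],[3,13],[6,0],[11,5],[15,0],[18,5],[26,13],[28,17],[36,16],[45,9],[49,0]]
[[0,4],[3,13],[6,0],[11,5],[15,0],[18,5],[26,13],[28,17],[36,16],[45,9],[49,0]]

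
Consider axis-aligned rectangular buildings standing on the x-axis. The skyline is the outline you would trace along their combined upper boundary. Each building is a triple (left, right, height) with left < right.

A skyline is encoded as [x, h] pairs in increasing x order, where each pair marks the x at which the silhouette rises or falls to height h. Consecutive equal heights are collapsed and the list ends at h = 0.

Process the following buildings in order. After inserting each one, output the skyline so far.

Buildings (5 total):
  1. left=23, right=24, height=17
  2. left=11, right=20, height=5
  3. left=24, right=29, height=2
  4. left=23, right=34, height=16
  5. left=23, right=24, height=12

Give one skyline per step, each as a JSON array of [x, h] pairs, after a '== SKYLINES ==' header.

== SKYLINES ==
[[23,17],[24,0]]
[[11,5],[20,0],[23,17],[24,0]]
[[11,5],[20,0],[23,17],[24,2],[29,0]]
[[11,5],[20,0],[23,17],[24,16],[34,0]]
[[11,5],[20,0],[23,17],[24,16],[34,0]]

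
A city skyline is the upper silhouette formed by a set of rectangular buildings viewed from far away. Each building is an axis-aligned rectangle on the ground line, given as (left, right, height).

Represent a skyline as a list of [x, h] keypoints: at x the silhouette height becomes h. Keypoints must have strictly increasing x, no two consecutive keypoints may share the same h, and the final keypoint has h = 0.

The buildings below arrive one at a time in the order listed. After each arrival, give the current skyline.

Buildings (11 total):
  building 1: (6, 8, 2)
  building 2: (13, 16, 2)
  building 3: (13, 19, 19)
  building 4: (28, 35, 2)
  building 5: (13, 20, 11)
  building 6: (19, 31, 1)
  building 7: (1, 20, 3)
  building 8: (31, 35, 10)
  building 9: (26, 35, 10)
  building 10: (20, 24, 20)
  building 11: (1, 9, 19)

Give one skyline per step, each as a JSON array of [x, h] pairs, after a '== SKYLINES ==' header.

== SKYLINES ==
[[6,2],[8,0]]
[[6,2],[8,0],[13,2],[16,0]]
[[6,2],[8,0],[13,19],[19,0]]
[[6,2],[8,0],[13,19],[19,0],[28,2],[35,0]]
[[6,2],[8,0],[13,19],[19,11],[20,0],[28,2],[35,0]]
[[6,2],[8,0],[13,19],[19,11],[20,1],[28,2],[35,0]]
[[1,3],[13,19],[19,11],[20,1],[28,2],[35,0]]
[[1,3],[13,19],[19,11],[20,1],[28,2],[31,10],[35,0]]
[[1,3],[13,19],[19,11],[20,1],[26,10],[35,0]]
[[1,3],[13,19],[19,11],[20,20],[24,1],[26,10],[35,0]]
[[1,19],[9,3],[13,19],[19,11],[20,20],[24,1],[26,10],[35,0]]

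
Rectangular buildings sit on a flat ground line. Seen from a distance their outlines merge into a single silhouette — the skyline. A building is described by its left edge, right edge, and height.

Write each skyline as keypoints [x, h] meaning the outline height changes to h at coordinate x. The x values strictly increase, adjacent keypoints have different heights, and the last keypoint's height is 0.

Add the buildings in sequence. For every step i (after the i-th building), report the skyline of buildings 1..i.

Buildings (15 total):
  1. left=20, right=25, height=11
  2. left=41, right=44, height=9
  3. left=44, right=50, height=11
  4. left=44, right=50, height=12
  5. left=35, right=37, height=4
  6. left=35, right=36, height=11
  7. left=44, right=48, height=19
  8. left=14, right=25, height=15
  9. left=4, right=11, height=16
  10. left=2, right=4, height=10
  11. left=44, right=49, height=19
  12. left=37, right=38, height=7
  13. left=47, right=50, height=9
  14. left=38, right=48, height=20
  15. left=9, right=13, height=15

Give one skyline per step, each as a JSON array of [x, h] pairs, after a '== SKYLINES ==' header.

== SKYLINES ==
[[20,11],[25,0]]
[[20,11],[25,0],[41,9],[44,0]]
[[20,11],[25,0],[41,9],[44,11],[50,0]]
[[20,11],[25,0],[41,9],[44,12],[50,0]]
[[20,11],[25,0],[35,4],[37,0],[41,9],[44,12],[50,0]]
[[20,11],[25,0],[35,11],[36,4],[37,0],[41,9],[44,12],[50,0]]
[[20,11],[25,0],[35,11],[36,4],[37,0],[41,9],[44,19],[48,12],[50,0]]
[[14,15],[25,0],[35,11],[36,4],[37,0],[41,9],[44,19],[48,12],[50,0]]
[[4,16],[11,0],[14,15],[25,0],[35,11],[36,4],[37,0],[41,9],[44,19],[48,12],[50,0]]
[[2,10],[4,16],[11,0],[14,15],[25,0],[35,11],[36,4],[37,0],[41,9],[44,19],[48,12],[50,0]]
[[2,10],[4,16],[11,0],[14,15],[25,0],[35,11],[36,4],[37,0],[41,9],[44,19],[49,12],[50,0]]
[[2,10],[4,16],[11,0],[14,15],[25,0],[35,11],[36,4],[37,7],[38,0],[41,9],[44,19],[49,12],[50,0]]
[[2,10],[4,16],[11,0],[14,15],[25,0],[35,11],[36,4],[37,7],[38,0],[41,9],[44,19],[49,12],[50,0]]
[[2,10],[4,16],[11,0],[14,15],[25,0],[35,11],[36,4],[37,7],[38,20],[48,19],[49,12],[50,0]]
[[2,10],[4,16],[11,15],[13,0],[14,15],[25,0],[35,11],[36,4],[37,7],[38,20],[48,19],[49,12],[50,0]]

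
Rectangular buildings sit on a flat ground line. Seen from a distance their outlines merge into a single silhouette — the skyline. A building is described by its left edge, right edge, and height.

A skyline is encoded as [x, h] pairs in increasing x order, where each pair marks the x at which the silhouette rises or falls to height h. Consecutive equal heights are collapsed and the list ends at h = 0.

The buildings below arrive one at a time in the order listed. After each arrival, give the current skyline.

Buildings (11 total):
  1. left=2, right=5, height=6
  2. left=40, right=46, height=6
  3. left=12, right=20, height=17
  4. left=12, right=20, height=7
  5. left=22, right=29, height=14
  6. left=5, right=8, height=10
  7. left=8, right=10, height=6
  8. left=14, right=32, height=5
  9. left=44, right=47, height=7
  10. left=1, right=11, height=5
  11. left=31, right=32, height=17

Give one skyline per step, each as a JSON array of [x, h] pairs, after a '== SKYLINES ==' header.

== SKYLINES ==
[[2,6],[5,0]]
[[2,6],[5,0],[40,6],[46,0]]
[[2,6],[5,0],[12,17],[20,0],[40,6],[46,0]]
[[2,6],[5,0],[12,17],[20,0],[40,6],[46,0]]
[[2,6],[5,0],[12,17],[20,0],[22,14],[29,0],[40,6],[46,0]]
[[2,6],[5,10],[8,0],[12,17],[20,0],[22,14],[29,0],[40,6],[46,0]]
[[2,6],[5,10],[8,6],[10,0],[12,17],[20,0],[22,14],[29,0],[40,6],[46,0]]
[[2,6],[5,10],[8,6],[10,0],[12,17],[20,5],[22,14],[29,5],[32,0],[40,6],[46,0]]
[[2,6],[5,10],[8,6],[10,0],[12,17],[20,5],[22,14],[29,5],[32,0],[40,6],[44,7],[47,0]]
[[1,5],[2,6],[5,10],[8,6],[10,5],[11,0],[12,17],[20,5],[22,14],[29,5],[32,0],[40,6],[44,7],[47,0]]
[[1,5],[2,6],[5,10],[8,6],[10,5],[11,0],[12,17],[20,5],[22,14],[29,5],[31,17],[32,0],[40,6],[44,7],[47,0]]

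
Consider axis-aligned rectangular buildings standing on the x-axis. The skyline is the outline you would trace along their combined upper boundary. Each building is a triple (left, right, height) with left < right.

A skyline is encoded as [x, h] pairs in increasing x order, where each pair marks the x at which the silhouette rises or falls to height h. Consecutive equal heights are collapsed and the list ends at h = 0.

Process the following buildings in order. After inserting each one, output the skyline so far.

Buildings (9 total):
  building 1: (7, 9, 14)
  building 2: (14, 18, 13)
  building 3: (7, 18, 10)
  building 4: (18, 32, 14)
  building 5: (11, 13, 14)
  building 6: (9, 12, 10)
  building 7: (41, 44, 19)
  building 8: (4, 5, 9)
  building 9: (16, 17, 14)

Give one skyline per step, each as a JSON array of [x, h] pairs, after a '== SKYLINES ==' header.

== SKYLINES ==
[[7,14],[9,0]]
[[7,14],[9,0],[14,13],[18,0]]
[[7,14],[9,10],[14,13],[18,0]]
[[7,14],[9,10],[14,13],[18,14],[32,0]]
[[7,14],[9,10],[11,14],[13,10],[14,13],[18,14],[32,0]]
[[7,14],[9,10],[11,14],[13,10],[14,13],[18,14],[32,0]]
[[7,14],[9,10],[11,14],[13,10],[14,13],[18,14],[32,0],[41,19],[44,0]]
[[4,9],[5,0],[7,14],[9,10],[11,14],[13,10],[14,13],[18,14],[32,0],[41,19],[44,0]]
[[4,9],[5,0],[7,14],[9,10],[11,14],[13,10],[14,13],[16,14],[17,13],[18,14],[32,0],[41,19],[44,0]]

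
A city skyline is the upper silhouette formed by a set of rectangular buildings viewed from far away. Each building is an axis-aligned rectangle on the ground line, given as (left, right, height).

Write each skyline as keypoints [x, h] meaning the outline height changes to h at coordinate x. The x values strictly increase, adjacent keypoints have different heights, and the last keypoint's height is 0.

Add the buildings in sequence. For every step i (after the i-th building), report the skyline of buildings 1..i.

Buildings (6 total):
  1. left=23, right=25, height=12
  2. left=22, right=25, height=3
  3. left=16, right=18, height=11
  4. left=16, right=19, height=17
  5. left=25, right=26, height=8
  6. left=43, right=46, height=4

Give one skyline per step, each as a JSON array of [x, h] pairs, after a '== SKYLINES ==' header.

== SKYLINES ==
[[23,12],[25,0]]
[[22,3],[23,12],[25,0]]
[[16,11],[18,0],[22,3],[23,12],[25,0]]
[[16,17],[19,0],[22,3],[23,12],[25,0]]
[[16,17],[19,0],[22,3],[23,12],[25,8],[26,0]]
[[16,17],[19,0],[22,3],[23,12],[25,8],[26,0],[43,4],[46,0]]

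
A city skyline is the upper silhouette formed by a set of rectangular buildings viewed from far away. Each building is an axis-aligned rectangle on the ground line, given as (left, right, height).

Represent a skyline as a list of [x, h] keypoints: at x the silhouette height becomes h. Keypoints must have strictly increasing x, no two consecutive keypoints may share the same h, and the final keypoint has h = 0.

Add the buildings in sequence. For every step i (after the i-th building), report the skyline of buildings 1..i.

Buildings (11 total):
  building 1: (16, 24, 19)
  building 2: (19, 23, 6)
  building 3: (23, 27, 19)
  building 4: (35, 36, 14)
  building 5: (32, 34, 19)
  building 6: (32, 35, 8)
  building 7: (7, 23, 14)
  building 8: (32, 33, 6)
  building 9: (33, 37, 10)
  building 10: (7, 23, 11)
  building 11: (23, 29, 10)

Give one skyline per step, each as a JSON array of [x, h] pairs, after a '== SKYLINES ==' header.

== SKYLINES ==
[[16,19],[24,0]]
[[16,19],[24,0]]
[[16,19],[27,0]]
[[16,19],[27,0],[35,14],[36,0]]
[[16,19],[27,0],[32,19],[34,0],[35,14],[36,0]]
[[16,19],[27,0],[32,19],[34,8],[35,14],[36,0]]
[[7,14],[16,19],[27,0],[32,19],[34,8],[35,14],[36,0]]
[[7,14],[16,19],[27,0],[32,19],[34,8],[35,14],[36,0]]
[[7,14],[16,19],[27,0],[32,19],[34,10],[35,14],[36,10],[37,0]]
[[7,14],[16,19],[27,0],[32,19],[34,10],[35,14],[36,10],[37,0]]
[[7,14],[16,19],[27,10],[29,0],[32,19],[34,10],[35,14],[36,10],[37,0]]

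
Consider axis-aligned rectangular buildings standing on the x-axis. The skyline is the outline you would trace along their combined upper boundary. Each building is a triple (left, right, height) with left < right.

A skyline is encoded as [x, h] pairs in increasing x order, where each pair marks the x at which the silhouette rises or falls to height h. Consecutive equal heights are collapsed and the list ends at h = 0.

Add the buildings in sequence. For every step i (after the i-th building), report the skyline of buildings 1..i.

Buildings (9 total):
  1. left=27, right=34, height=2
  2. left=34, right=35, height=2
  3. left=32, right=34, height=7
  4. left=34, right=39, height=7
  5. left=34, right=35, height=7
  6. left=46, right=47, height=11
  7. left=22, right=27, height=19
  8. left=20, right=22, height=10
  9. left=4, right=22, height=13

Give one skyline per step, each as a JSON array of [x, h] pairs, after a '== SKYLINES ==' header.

== SKYLINES ==
[[27,2],[34,0]]
[[27,2],[35,0]]
[[27,2],[32,7],[34,2],[35,0]]
[[27,2],[32,7],[39,0]]
[[27,2],[32,7],[39,0]]
[[27,2],[32,7],[39,0],[46,11],[47,0]]
[[22,19],[27,2],[32,7],[39,0],[46,11],[47,0]]
[[20,10],[22,19],[27,2],[32,7],[39,0],[46,11],[47,0]]
[[4,13],[22,19],[27,2],[32,7],[39,0],[46,11],[47,0]]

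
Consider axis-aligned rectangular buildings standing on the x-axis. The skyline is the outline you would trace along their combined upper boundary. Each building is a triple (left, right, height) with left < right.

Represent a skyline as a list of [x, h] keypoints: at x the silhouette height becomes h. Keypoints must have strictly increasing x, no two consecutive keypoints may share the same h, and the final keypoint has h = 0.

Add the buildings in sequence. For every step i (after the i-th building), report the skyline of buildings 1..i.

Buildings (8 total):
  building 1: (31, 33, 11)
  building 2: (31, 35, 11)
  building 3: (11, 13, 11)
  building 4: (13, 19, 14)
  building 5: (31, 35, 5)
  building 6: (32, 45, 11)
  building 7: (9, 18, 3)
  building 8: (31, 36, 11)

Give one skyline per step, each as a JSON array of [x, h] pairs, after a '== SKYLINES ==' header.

== SKYLINES ==
[[31,11],[33,0]]
[[31,11],[35,0]]
[[11,11],[13,0],[31,11],[35,0]]
[[11,11],[13,14],[19,0],[31,11],[35,0]]
[[11,11],[13,14],[19,0],[31,11],[35,0]]
[[11,11],[13,14],[19,0],[31,11],[45,0]]
[[9,3],[11,11],[13,14],[19,0],[31,11],[45,0]]
[[9,3],[11,11],[13,14],[19,0],[31,11],[45,0]]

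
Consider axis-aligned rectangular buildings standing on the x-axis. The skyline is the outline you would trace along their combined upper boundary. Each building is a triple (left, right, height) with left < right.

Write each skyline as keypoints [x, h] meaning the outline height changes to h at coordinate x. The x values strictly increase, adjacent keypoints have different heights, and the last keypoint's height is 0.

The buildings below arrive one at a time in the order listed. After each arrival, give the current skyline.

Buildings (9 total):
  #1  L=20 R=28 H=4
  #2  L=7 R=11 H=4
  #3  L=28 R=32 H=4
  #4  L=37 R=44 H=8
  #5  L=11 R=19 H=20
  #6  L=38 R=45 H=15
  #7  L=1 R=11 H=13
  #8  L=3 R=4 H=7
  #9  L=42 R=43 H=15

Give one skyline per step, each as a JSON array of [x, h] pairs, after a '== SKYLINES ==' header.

== SKYLINES ==
[[20,4],[28,0]]
[[7,4],[11,0],[20,4],[28,0]]
[[7,4],[11,0],[20,4],[32,0]]
[[7,4],[11,0],[20,4],[32,0],[37,8],[44,0]]
[[7,4],[11,20],[19,0],[20,4],[32,0],[37,8],[44,0]]
[[7,4],[11,20],[19,0],[20,4],[32,0],[37,8],[38,15],[45,0]]
[[1,13],[11,20],[19,0],[20,4],[32,0],[37,8],[38,15],[45,0]]
[[1,13],[11,20],[19,0],[20,4],[32,0],[37,8],[38,15],[45,0]]
[[1,13],[11,20],[19,0],[20,4],[32,0],[37,8],[38,15],[45,0]]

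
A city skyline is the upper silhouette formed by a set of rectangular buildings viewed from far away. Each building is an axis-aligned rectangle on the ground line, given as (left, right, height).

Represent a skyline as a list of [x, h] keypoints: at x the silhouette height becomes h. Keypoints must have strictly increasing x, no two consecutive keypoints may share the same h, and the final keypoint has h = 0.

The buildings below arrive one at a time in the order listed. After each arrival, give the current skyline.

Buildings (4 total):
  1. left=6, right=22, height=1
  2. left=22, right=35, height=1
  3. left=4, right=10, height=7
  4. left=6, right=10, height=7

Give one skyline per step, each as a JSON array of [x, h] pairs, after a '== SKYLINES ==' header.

== SKYLINES ==
[[6,1],[22,0]]
[[6,1],[35,0]]
[[4,7],[10,1],[35,0]]
[[4,7],[10,1],[35,0]]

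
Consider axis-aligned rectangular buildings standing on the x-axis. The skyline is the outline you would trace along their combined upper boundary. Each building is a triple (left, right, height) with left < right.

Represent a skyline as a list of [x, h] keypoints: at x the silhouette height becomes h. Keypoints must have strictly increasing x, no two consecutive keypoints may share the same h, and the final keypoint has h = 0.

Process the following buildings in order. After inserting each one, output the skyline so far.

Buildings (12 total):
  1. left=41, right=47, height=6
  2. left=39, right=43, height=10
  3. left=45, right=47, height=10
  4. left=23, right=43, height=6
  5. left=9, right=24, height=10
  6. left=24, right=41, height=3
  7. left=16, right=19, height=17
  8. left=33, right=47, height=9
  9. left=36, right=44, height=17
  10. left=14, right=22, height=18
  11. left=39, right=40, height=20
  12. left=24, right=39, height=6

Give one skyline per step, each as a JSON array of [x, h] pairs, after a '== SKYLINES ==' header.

== SKYLINES ==
[[41,6],[47,0]]
[[39,10],[43,6],[47,0]]
[[39,10],[43,6],[45,10],[47,0]]
[[23,6],[39,10],[43,6],[45,10],[47,0]]
[[9,10],[24,6],[39,10],[43,6],[45,10],[47,0]]
[[9,10],[24,6],[39,10],[43,6],[45,10],[47,0]]
[[9,10],[16,17],[19,10],[24,6],[39,10],[43,6],[45,10],[47,0]]
[[9,10],[16,17],[19,10],[24,6],[33,9],[39,10],[43,9],[45,10],[47,0]]
[[9,10],[16,17],[19,10],[24,6],[33,9],[36,17],[44,9],[45,10],[47,0]]
[[9,10],[14,18],[22,10],[24,6],[33,9],[36,17],[44,9],[45,10],[47,0]]
[[9,10],[14,18],[22,10],[24,6],[33,9],[36,17],[39,20],[40,17],[44,9],[45,10],[47,0]]
[[9,10],[14,18],[22,10],[24,6],[33,9],[36,17],[39,20],[40,17],[44,9],[45,10],[47,0]]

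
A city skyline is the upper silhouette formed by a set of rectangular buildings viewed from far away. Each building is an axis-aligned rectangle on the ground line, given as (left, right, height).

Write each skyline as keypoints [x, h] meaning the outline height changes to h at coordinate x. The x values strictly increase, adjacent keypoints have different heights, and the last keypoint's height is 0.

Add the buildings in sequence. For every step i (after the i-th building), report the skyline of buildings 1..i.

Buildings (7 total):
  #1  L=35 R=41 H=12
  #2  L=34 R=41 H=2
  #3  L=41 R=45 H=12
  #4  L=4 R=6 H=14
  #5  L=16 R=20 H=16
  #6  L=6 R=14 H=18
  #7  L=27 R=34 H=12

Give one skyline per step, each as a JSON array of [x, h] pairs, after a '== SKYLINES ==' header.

== SKYLINES ==
[[35,12],[41,0]]
[[34,2],[35,12],[41,0]]
[[34,2],[35,12],[45,0]]
[[4,14],[6,0],[34,2],[35,12],[45,0]]
[[4,14],[6,0],[16,16],[20,0],[34,2],[35,12],[45,0]]
[[4,14],[6,18],[14,0],[16,16],[20,0],[34,2],[35,12],[45,0]]
[[4,14],[6,18],[14,0],[16,16],[20,0],[27,12],[34,2],[35,12],[45,0]]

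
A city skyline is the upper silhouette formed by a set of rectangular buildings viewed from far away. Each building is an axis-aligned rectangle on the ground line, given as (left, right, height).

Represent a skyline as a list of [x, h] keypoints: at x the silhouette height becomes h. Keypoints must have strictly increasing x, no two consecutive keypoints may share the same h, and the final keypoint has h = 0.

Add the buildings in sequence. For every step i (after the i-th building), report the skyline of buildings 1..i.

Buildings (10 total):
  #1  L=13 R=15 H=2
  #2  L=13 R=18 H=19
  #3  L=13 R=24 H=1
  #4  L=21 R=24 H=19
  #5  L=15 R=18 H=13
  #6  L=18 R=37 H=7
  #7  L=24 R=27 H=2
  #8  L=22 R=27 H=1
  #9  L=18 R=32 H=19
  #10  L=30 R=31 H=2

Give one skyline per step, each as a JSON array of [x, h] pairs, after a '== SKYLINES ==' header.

== SKYLINES ==
[[13,2],[15,0]]
[[13,19],[18,0]]
[[13,19],[18,1],[24,0]]
[[13,19],[18,1],[21,19],[24,0]]
[[13,19],[18,1],[21,19],[24,0]]
[[13,19],[18,7],[21,19],[24,7],[37,0]]
[[13,19],[18,7],[21,19],[24,7],[37,0]]
[[13,19],[18,7],[21,19],[24,7],[37,0]]
[[13,19],[32,7],[37,0]]
[[13,19],[32,7],[37,0]]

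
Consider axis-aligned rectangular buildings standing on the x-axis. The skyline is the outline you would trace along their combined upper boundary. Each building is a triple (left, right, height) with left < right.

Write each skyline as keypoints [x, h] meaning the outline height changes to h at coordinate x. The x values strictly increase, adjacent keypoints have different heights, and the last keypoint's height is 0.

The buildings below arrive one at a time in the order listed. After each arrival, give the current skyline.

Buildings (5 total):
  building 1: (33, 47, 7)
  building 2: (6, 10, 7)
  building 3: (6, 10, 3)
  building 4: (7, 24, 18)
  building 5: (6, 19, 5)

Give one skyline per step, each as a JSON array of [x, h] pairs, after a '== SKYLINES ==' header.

== SKYLINES ==
[[33,7],[47,0]]
[[6,7],[10,0],[33,7],[47,0]]
[[6,7],[10,0],[33,7],[47,0]]
[[6,7],[7,18],[24,0],[33,7],[47,0]]
[[6,7],[7,18],[24,0],[33,7],[47,0]]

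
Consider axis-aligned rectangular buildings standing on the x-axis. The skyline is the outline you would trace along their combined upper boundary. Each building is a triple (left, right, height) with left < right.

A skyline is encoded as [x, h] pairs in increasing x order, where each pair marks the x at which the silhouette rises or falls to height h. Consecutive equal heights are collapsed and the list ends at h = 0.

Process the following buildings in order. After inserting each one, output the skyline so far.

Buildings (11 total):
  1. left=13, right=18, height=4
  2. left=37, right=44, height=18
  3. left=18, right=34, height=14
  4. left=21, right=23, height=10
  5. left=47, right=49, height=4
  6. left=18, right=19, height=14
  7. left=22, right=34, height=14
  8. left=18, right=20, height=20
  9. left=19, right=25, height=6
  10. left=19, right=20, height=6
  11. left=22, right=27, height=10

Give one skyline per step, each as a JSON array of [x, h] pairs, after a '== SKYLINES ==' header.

== SKYLINES ==
[[13,4],[18,0]]
[[13,4],[18,0],[37,18],[44,0]]
[[13,4],[18,14],[34,0],[37,18],[44,0]]
[[13,4],[18,14],[34,0],[37,18],[44,0]]
[[13,4],[18,14],[34,0],[37,18],[44,0],[47,4],[49,0]]
[[13,4],[18,14],[34,0],[37,18],[44,0],[47,4],[49,0]]
[[13,4],[18,14],[34,0],[37,18],[44,0],[47,4],[49,0]]
[[13,4],[18,20],[20,14],[34,0],[37,18],[44,0],[47,4],[49,0]]
[[13,4],[18,20],[20,14],[34,0],[37,18],[44,0],[47,4],[49,0]]
[[13,4],[18,20],[20,14],[34,0],[37,18],[44,0],[47,4],[49,0]]
[[13,4],[18,20],[20,14],[34,0],[37,18],[44,0],[47,4],[49,0]]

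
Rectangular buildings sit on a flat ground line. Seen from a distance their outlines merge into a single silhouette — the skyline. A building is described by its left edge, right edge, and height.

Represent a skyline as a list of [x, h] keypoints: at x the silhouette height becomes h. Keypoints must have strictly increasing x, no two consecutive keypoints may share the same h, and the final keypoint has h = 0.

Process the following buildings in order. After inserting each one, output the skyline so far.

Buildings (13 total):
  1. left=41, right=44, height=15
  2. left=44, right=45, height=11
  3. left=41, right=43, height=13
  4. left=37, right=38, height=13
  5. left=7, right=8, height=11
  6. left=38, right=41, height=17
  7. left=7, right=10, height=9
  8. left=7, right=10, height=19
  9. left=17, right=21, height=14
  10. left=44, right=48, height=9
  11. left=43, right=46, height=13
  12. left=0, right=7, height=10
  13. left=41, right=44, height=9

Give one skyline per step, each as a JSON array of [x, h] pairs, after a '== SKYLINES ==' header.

== SKYLINES ==
[[41,15],[44,0]]
[[41,15],[44,11],[45,0]]
[[41,15],[44,11],[45,0]]
[[37,13],[38,0],[41,15],[44,11],[45,0]]
[[7,11],[8,0],[37,13],[38,0],[41,15],[44,11],[45,0]]
[[7,11],[8,0],[37,13],[38,17],[41,15],[44,11],[45,0]]
[[7,11],[8,9],[10,0],[37,13],[38,17],[41,15],[44,11],[45,0]]
[[7,19],[10,0],[37,13],[38,17],[41,15],[44,11],[45,0]]
[[7,19],[10,0],[17,14],[21,0],[37,13],[38,17],[41,15],[44,11],[45,0]]
[[7,19],[10,0],[17,14],[21,0],[37,13],[38,17],[41,15],[44,11],[45,9],[48,0]]
[[7,19],[10,0],[17,14],[21,0],[37,13],[38,17],[41,15],[44,13],[46,9],[48,0]]
[[0,10],[7,19],[10,0],[17,14],[21,0],[37,13],[38,17],[41,15],[44,13],[46,9],[48,0]]
[[0,10],[7,19],[10,0],[17,14],[21,0],[37,13],[38,17],[41,15],[44,13],[46,9],[48,0]]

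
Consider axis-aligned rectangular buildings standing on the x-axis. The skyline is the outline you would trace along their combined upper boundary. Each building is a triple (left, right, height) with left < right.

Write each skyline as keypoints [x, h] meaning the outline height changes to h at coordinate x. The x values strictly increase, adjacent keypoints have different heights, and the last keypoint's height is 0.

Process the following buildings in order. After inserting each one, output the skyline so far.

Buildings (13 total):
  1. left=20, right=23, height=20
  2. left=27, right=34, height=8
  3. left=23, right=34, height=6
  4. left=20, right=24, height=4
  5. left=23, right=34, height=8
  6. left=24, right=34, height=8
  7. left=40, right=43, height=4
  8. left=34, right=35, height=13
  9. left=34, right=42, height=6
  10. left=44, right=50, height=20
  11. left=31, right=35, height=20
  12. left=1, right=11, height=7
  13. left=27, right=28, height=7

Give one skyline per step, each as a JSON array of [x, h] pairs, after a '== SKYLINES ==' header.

== SKYLINES ==
[[20,20],[23,0]]
[[20,20],[23,0],[27,8],[34,0]]
[[20,20],[23,6],[27,8],[34,0]]
[[20,20],[23,6],[27,8],[34,0]]
[[20,20],[23,8],[34,0]]
[[20,20],[23,8],[34,0]]
[[20,20],[23,8],[34,0],[40,4],[43,0]]
[[20,20],[23,8],[34,13],[35,0],[40,4],[43,0]]
[[20,20],[23,8],[34,13],[35,6],[42,4],[43,0]]
[[20,20],[23,8],[34,13],[35,6],[42,4],[43,0],[44,20],[50,0]]
[[20,20],[23,8],[31,20],[35,6],[42,4],[43,0],[44,20],[50,0]]
[[1,7],[11,0],[20,20],[23,8],[31,20],[35,6],[42,4],[43,0],[44,20],[50,0]]
[[1,7],[11,0],[20,20],[23,8],[31,20],[35,6],[42,4],[43,0],[44,20],[50,0]]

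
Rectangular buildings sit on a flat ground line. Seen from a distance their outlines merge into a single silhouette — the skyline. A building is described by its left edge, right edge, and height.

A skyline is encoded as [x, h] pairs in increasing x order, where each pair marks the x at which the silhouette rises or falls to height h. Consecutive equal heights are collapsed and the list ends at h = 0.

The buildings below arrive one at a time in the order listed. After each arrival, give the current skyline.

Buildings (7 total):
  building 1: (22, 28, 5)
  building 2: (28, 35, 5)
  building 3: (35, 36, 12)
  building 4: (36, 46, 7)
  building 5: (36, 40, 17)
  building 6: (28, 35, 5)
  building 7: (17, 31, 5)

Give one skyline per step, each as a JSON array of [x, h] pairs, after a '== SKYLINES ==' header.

== SKYLINES ==
[[22,5],[28,0]]
[[22,5],[35,0]]
[[22,5],[35,12],[36,0]]
[[22,5],[35,12],[36,7],[46,0]]
[[22,5],[35,12],[36,17],[40,7],[46,0]]
[[22,5],[35,12],[36,17],[40,7],[46,0]]
[[17,5],[35,12],[36,17],[40,7],[46,0]]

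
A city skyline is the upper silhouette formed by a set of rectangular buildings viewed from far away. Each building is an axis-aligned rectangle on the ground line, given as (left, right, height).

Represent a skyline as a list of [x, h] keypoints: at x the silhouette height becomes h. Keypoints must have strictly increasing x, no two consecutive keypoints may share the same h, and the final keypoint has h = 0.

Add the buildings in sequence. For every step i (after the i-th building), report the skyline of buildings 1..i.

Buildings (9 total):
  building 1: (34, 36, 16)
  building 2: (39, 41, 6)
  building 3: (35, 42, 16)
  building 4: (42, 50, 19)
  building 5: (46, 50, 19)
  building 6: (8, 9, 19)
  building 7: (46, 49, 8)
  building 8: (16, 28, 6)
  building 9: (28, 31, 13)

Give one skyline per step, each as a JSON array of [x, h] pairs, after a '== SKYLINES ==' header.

== SKYLINES ==
[[34,16],[36,0]]
[[34,16],[36,0],[39,6],[41,0]]
[[34,16],[42,0]]
[[34,16],[42,19],[50,0]]
[[34,16],[42,19],[50,0]]
[[8,19],[9,0],[34,16],[42,19],[50,0]]
[[8,19],[9,0],[34,16],[42,19],[50,0]]
[[8,19],[9,0],[16,6],[28,0],[34,16],[42,19],[50,0]]
[[8,19],[9,0],[16,6],[28,13],[31,0],[34,16],[42,19],[50,0]]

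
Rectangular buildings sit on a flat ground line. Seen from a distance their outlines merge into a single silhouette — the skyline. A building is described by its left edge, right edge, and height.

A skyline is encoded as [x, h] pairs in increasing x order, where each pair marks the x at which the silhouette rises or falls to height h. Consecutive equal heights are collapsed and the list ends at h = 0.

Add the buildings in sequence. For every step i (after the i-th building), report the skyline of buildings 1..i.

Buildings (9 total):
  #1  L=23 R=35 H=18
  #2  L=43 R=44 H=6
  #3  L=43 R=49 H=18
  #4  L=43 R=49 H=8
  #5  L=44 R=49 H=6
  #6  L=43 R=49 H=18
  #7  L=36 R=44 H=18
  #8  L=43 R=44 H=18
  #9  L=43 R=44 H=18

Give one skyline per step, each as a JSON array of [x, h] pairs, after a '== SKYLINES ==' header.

== SKYLINES ==
[[23,18],[35,0]]
[[23,18],[35,0],[43,6],[44,0]]
[[23,18],[35,0],[43,18],[49,0]]
[[23,18],[35,0],[43,18],[49,0]]
[[23,18],[35,0],[43,18],[49,0]]
[[23,18],[35,0],[43,18],[49,0]]
[[23,18],[35,0],[36,18],[49,0]]
[[23,18],[35,0],[36,18],[49,0]]
[[23,18],[35,0],[36,18],[49,0]]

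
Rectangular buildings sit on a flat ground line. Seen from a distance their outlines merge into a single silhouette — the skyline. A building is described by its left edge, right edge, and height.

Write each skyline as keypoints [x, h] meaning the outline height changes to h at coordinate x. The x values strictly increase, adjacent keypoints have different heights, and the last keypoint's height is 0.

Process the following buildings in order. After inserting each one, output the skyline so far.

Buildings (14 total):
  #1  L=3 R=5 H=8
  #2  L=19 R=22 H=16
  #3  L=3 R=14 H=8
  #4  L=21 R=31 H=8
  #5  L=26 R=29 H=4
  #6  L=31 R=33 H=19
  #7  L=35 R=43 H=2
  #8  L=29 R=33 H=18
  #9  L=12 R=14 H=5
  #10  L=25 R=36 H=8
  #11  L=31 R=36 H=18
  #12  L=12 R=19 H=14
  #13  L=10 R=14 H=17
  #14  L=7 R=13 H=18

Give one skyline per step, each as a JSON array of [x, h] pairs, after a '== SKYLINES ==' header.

== SKYLINES ==
[[3,8],[5,0]]
[[3,8],[5,0],[19,16],[22,0]]
[[3,8],[14,0],[19,16],[22,0]]
[[3,8],[14,0],[19,16],[22,8],[31,0]]
[[3,8],[14,0],[19,16],[22,8],[31,0]]
[[3,8],[14,0],[19,16],[22,8],[31,19],[33,0]]
[[3,8],[14,0],[19,16],[22,8],[31,19],[33,0],[35,2],[43,0]]
[[3,8],[14,0],[19,16],[22,8],[29,18],[31,19],[33,0],[35,2],[43,0]]
[[3,8],[14,0],[19,16],[22,8],[29,18],[31,19],[33,0],[35,2],[43,0]]
[[3,8],[14,0],[19,16],[22,8],[29,18],[31,19],[33,8],[36,2],[43,0]]
[[3,8],[14,0],[19,16],[22,8],[29,18],[31,19],[33,18],[36,2],[43,0]]
[[3,8],[12,14],[19,16],[22,8],[29,18],[31,19],[33,18],[36,2],[43,0]]
[[3,8],[10,17],[14,14],[19,16],[22,8],[29,18],[31,19],[33,18],[36,2],[43,0]]
[[3,8],[7,18],[13,17],[14,14],[19,16],[22,8],[29,18],[31,19],[33,18],[36,2],[43,0]]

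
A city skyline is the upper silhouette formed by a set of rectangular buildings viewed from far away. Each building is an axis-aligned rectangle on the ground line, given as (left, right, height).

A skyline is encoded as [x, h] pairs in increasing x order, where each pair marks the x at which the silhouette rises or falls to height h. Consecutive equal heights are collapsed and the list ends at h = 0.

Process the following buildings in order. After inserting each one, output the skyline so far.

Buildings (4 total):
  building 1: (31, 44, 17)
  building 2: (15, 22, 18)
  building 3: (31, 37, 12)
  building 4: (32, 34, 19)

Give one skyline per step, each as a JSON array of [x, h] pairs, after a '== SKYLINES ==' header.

== SKYLINES ==
[[31,17],[44,0]]
[[15,18],[22,0],[31,17],[44,0]]
[[15,18],[22,0],[31,17],[44,0]]
[[15,18],[22,0],[31,17],[32,19],[34,17],[44,0]]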